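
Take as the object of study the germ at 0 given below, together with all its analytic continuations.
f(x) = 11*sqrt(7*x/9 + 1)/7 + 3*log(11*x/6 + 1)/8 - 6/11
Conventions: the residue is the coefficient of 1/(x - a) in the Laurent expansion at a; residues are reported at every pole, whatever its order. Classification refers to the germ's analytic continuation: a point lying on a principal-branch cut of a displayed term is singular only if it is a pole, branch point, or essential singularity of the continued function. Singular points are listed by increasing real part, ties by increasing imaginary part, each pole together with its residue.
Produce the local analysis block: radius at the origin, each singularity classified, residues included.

Branch term (11/7)*sqrt(1 - x/(-9/7)): its argument vanishes at x = -9/7, a square-root branch point, modulus 9/7.
Branch term (3/8)*log(1 - x/(-6/11)): its argument vanishes at x = -6/11, a logarithmic branch point, modulus 6/11.
The radius of convergence is the smallest modulus among the singular points: 6/11.
List the singular points by increasing real part (a conjugate pair: the negative imaginary part first).

Radius of convergence at 0: 6/11.
At -9/7: an algebraic (square-root) branch point.
At -6/11: a logarithmic branch point.


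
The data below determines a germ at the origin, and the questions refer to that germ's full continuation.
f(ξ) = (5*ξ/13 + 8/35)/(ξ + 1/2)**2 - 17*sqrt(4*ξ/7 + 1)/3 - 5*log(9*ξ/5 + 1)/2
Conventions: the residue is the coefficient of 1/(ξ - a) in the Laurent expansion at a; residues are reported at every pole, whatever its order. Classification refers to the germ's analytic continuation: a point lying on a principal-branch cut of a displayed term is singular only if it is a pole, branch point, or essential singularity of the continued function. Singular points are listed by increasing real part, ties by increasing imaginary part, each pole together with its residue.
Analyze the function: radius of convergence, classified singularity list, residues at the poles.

Denominator factor (ξ + 1/2)^2: pole of order 2 at -1/2, modulus 1/2.
Branch term (-17/3)*sqrt(1 - ξ/(-7/4)): its argument vanishes at ξ = -7/4, a square-root branch point, modulus 7/4.
Branch term (-5/2)*log(1 - ξ/(-5/9)): its argument vanishes at ξ = -5/9, a logarithmic branch point, modulus 5/9.
The radius of convergence is the smallest modulus among the singular points: 1/2.
The branch terms are analytic at -1/2 and contribute nothing to the residue; only the rational part matters.
At the order-2 pole -1/2 set g(ξ) = (ξ - (-1/2))^2*(rational part) = 5*ξ/13 + 8/35.
Order-2 pole: residue = g'(a); g'(-1/2) = 5/13, so the residue is 5/13.
List the singular points by increasing real part (a conjugate pair: the negative imaginary part first).

Radius of convergence at 0: 1/2.
At -7/4: an algebraic (square-root) branch point.
At -5/9: a logarithmic branch point.
At -1/2: a pole of order 2; residue 5/13.


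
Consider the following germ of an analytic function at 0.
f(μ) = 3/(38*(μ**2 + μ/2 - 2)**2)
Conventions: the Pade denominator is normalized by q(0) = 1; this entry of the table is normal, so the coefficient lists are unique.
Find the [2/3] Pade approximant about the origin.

The Pade approximant has numerator coefficients [3/152, -3/722, 3/722]; denominator coefficients [1, -27/38, -189/304, 13/38].

Taylor coefficients needed (expand at 0): a_0 = 3/152, a_1 = 3/304, a_2 = 3/128, a_3 = 39/2432, a_4 = 879/38912, a_5 = 1401/77824.
Write the denominator as Q(μ) = 1 + q1*μ + q2*μ^2 + q3*μ^3. Requiring Q*f - P = O(μ^6) with deg P <= 2 kills the coefficients of μ^3..μ^5 in Q*f:
  μ^3: a_3 + q1*a_2 + q2*a_1 + q3*a_0 = 0, i.e. 39/2432 + (3/128)*q1 + (3/304)*q2 + (3/152)*q3 = 0.
  μ^4: a_4 + q1*a_3 + q2*a_2 + q3*a_1 = 0, i.e. 879/38912 + (39/2432)*q1 + (3/128)*q2 + (3/304)*q3 = 0.
  μ^5: a_5 + q1*a_4 + q2*a_3 + q3*a_2 = 0, i.e. 1401/77824 + (879/38912)*q1 + (39/2432)*q2 + (3/128)*q3 = 0.
Solving this linear system: q1 = -27/38, q2 = -189/304, q3 = 13/38.
The numerator is Q*f truncated at degree 2: P0 = a_0 = 3/152; P1 = a_1 + q1*a_0 = -3/722; P2 = a_2 + q1*a_1 + q2*a_0 = 3/722.


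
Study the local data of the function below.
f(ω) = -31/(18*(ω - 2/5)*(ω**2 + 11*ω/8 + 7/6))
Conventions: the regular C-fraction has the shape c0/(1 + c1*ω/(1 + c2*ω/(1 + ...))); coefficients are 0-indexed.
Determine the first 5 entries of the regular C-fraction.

The regular C-fraction coefficients are [155/42, -37/28, -117/74, 1603/2886, -118400/62517].

Taylor coefficients (expand at 0): a_0 = 155/42, a_1 = 5735/1176, a_2 = 466085/32928, a_3 = 33930275/921984, a_4 = 2288641805/25815552.
c0 = a_0 = 155/42. Peel one level at a time: if S = 1 + c*ω/S' with S'(0) = 1, then c is the ω-coefficient of S and S' = c*ω/(S - 1).
S_1 = c0/f = 1 + (-37/28)*ω + (-117/56)*ω^2 + ...; c1 = -37/28.
S_2 = c1*ω/(S_1 - 1) = 1 + (-117/74)*ω + (4809/5476)*ω^2 + ...; c2 = -117/74.
S_3 = c2*ω/(S_2 - 1) = 1 + (1603/2886)*ω + (1600/1521)*ω^2 + ...; c3 = 1603/2886.
S_4 = c3*ω/(S_3 - 1) = 1 + (-118400/62517)*ω + ...; c4 = -118400/62517.


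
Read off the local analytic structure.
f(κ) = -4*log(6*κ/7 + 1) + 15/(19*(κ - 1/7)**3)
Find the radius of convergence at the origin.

The radius of convergence is 1/7.

Denominator factor (κ - 1/7)^3: pole of order 3 at 1/7, modulus 1/7.
Branch term (-4)*log(1 - κ/(-7/6)): its argument vanishes at κ = -7/6, a logarithmic branch point, modulus 7/6.
The radius of convergence is the smallest modulus among the singular points: 1/7.


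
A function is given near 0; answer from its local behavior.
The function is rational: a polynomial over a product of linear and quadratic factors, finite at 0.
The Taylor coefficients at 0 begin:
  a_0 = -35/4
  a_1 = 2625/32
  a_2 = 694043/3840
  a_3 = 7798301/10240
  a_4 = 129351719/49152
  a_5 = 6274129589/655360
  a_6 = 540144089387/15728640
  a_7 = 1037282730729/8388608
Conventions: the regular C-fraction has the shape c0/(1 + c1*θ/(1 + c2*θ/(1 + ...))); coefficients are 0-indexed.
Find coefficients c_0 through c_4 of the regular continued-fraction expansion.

Taylor coefficients (read off): a_0 = -35/4, a_1 = 2625/32, a_2 = 694043/3840, a_3 = 7798301/10240, a_4 = 129351719/49152.
c0 = a_0 = -35/4. Peel one level at a time: if S = 1 + c*θ/S' with S'(0) = 1, then c is the θ-coefficient of S and S' = c*θ/(S - 1).
S_1 = c0/f = 1 + (75/8)*θ + (8141/75)*θ^2 + ...; c1 = 75/8.
S_2 = c1*θ/(S_1 - 1) = 1 + (-65128/5625)*θ + (-140139866/31640625)*θ^2 + ...; c2 = -65128/5625.
S_3 = c2*θ/(S_2 - 1) = 1 + (-70069933/183172500)*θ + (-1191188861/79531057200)*θ^2 + ...; c3 = -70069933/183172500.
S_4 = c3*θ/(S_3 - 1) = 1 + (-1275/32564)*θ + ...; c4 = -1275/32564.

The regular C-fraction coefficients are [-35/4, 75/8, -65128/5625, -70069933/183172500, -1275/32564].


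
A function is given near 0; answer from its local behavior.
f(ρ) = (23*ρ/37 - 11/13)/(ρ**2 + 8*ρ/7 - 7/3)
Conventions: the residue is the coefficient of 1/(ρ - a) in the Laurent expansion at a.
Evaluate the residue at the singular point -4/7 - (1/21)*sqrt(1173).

The factor ρ**2 + 8*ρ/7 - 7/3 splits as (ρ - a)(ρ - a') with a = -4/7 - (1/21)*sqrt(1173), a' = -4/7 + (1/21)*sqrt(1173). At the order-1 pole a set g(ρ) = (ρ - a)*f(ρ) = [23*ρ/37 - 11/13] / (ρ - a').
Simple pole: residue = g(a) at a = -4/7 - (1/21)*sqrt(1173), which is 23/74 + (4045/376142)*sqrt(1173).

The residue is 23/74 + (4045/376142)*sqrt(1173).


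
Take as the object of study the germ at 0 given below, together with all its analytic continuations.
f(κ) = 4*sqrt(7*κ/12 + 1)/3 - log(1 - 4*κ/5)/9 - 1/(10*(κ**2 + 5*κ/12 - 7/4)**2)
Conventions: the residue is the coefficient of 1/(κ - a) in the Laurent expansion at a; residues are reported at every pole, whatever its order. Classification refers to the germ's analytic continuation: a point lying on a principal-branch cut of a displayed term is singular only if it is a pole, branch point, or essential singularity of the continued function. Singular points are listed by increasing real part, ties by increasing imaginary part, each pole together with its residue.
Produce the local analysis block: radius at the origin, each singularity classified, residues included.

Radius of convergence at 0: -5/24 + (1/24)*sqrt(1033).
At -12/7: an algebraic (square-root) branch point.
At -5/24 - (1/24)*sqrt(1033): a pole of order 2; residue -(1728/5335445)*sqrt(1033).
At -5/24 + (1/24)*sqrt(1033): a pole of order 2; residue (1728/5335445)*sqrt(1033).
At 5/4: a logarithmic branch point.

Denominator factor (κ**2 + 5*κ/12 - 7/4)^2: discriminant 1033/144, real irrational roots -5/24 + (1/24)*sqrt(1033) and -5/24 - (1/24)*sqrt(1033); poles of order 2, moduli -5/24 + (1/24)*sqrt(1033) and 5/24 + (1/24)*sqrt(1033).
Branch term (4/3)*sqrt(1 - κ/(-12/7)): its argument vanishes at κ = -12/7, a square-root branch point, modulus 12/7.
Branch term (-1/9)*log(1 - κ/(5/4)): its argument vanishes at κ = 5/4, a logarithmic branch point, modulus 5/4.
The radius of convergence is the smallest modulus among the singular points: -5/24 + (1/24)*sqrt(1033).
The branch terms are analytic at -5/24 - (1/24)*sqrt(1033) and contribute nothing to the residue; only the rational part matters.
The factor κ**2 + 5*κ/12 - 7/4 splits as (κ - a)(κ - a') with a = -5/24 - (1/24)*sqrt(1033), a' = -5/24 + (1/24)*sqrt(1033). At the order-2 pole a set g(κ) = (κ - a)^2*(rational part) = [-1/10] / (κ - a')^2.
Order-2 pole: residue = g'(a); g'(-5/24 - (1/24)*sqrt(1033)) = -(1728/5335445)*sqrt(1033), so the residue is -(1728/5335445)*sqrt(1033).
The branch terms are analytic at -5/24 + (1/24)*sqrt(1033) and contribute nothing to the residue; only the rational part matters.
The factor κ**2 + 5*κ/12 - 7/4 splits as (κ - a)(κ - a') with a = -5/24 + (1/24)*sqrt(1033), a' = -5/24 - (1/24)*sqrt(1033). At the order-2 pole a set g(κ) = (κ - a)^2*(rational part) = [-1/10] / (κ - a')^2.
Order-2 pole: residue = g'(a); g'(-5/24 + (1/24)*sqrt(1033)) = (1728/5335445)*sqrt(1033), so the residue is (1728/5335445)*sqrt(1033).
List the singular points by increasing real part (a conjugate pair: the negative imaginary part first).


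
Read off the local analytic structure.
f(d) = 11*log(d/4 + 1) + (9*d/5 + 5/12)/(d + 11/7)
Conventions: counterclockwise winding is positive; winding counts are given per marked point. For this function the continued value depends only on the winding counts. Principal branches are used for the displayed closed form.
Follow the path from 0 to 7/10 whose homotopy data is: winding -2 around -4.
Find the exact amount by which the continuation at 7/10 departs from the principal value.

Continued minus principal equals -(44)*pi*i.

The rational part is single-valued and drops out of the difference; each branch term changes only by its own monodromy.
(11)*log(1 - d/(-4)): each positive loop around -4 adds 2*pi*i to the log, so winding -2 contributes (11)*(-2)*2*pi*i = -(44)*pi*i.
Summing the contributions at d = 7/10 gives -(44)*pi*i.


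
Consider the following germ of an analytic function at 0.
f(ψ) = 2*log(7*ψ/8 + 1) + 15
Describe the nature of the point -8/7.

The term (2)*log(1 - ψ/(-8/7)) has argument 1 - -8/7/(-8/7) = 0 at -8/7: a logarithmic (infinitely-sheeted) branch point; the remaining terms are analytic or single-valued there.

The point is a logarithmic branch point.


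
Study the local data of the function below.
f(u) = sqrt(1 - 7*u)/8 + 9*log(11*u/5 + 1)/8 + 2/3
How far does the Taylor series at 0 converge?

The radius of convergence is 1/7.

Branch term (1/8)*sqrt(1 - u/(1/7)): its argument vanishes at u = 1/7, a square-root branch point, modulus 1/7.
Branch term (9/8)*log(1 - u/(-5/11)): its argument vanishes at u = -5/11, a logarithmic branch point, modulus 5/11.
The radius of convergence is the smallest modulus among the singular points: 1/7.


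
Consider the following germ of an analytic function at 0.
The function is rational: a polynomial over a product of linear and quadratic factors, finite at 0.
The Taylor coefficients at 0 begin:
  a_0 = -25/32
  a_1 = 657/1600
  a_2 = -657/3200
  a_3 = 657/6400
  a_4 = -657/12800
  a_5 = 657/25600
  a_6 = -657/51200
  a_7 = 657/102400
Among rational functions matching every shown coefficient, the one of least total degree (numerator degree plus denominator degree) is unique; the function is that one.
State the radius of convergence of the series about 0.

No rational of total degree below 2 reproduces all 8 coefficients; solving the [1/1] Pade equations on them gives f(r) = (r/25 - 25/16)/(r + 2), whose expansion matches every shown term.
Denominator factor (r + 2): pole of order 1 at -2, modulus 2.
The radius of convergence is the smallest modulus among the singular points: 2.

The radius of convergence is 2.


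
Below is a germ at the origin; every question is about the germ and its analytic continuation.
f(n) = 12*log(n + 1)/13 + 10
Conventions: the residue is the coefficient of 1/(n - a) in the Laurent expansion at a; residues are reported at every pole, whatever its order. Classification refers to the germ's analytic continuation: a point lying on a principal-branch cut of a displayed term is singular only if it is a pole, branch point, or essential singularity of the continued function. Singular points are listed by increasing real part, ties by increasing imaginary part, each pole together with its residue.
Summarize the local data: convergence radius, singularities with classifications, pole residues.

Branch term (12/13)*log(1 - n/(-1)): its argument vanishes at n = -1, a logarithmic branch point, modulus 1.
The radius of convergence is the smallest modulus among the singular points: 1.

Radius of convergence at 0: 1.
At -1: a logarithmic branch point.


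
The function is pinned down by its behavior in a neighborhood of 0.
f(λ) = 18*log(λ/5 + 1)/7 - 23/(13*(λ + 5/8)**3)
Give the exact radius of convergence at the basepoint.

Denominator factor (λ + 5/8)^3: pole of order 3 at -5/8, modulus 5/8.
Branch term (18/7)*log(1 - λ/(-5)): its argument vanishes at λ = -5, a logarithmic branch point, modulus 5.
The radius of convergence is the smallest modulus among the singular points: 5/8.

The radius of convergence is 5/8.


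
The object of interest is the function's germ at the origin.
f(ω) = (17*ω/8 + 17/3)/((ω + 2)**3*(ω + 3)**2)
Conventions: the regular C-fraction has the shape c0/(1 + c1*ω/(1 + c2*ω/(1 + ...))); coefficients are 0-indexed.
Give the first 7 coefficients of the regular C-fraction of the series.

The regular C-fraction coefficients are [17/216, 43/24, -685/1032, 32966/88365, -3230289/22581710, 218093725/825501606, -318682322/7972678785].

Taylor coefficients (expand at 0): a_0 = 17/216, a_1 = -731/5184, a_2 = 1649/10368, a_3 = -13481/93312, a_4 = 64685/559872, a_5 = -190247/2239488, a_6 = 2372741/40310784.
c0 = a_0 = 17/216. Peel one level at a time: if S = 1 + c*ω/S' with S'(0) = 1, then c is the ω-coefficient of S and S' = c*ω/(S - 1).
S_1 = c0/f = 1 + (43/24)*ω + (685/576)*ω^2 + ...; c1 = 43/24.
S_2 = c1*ω/(S_1 - 1) = 1 + (-685/1032)*ω + (16483/66564)*ω^2 + ...; c2 = -685/1032.
S_3 = c2*ω/(S_2 - 1) = 1 + (32966/88365)*ω + (25041/469225)*ω^2 + ...; c3 = 32966/88365.
S_4 = c3*ω/(S_3 - 1) = 1 + (-3230289/22581710)*ω + (41071665/1086757156)*ω^2 + ...; c4 = -3230289/22581710.
S_5 = c4*ω/(S_4 - 1) = 1 + (218093725/825501606)*ω + (6621895/627051681)*ω^2 + ...; c5 = 218093725/825501606.
S_6 = c5*ω/(S_5 - 1) = 1 + (-318682322/7972678785)*ω + ...; c6 = -318682322/7972678785.


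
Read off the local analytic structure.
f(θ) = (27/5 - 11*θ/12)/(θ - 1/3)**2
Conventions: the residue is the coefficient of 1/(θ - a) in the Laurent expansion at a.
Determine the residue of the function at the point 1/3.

The residue is -11/12.

At the order-2 pole 1/3 set g(θ) = (θ - (1/3))^2*f(θ) = 27/5 - 11*θ/12.
Order-2 pole: residue = g'(a); g'(1/3) = -11/12, so the residue is -11/12.


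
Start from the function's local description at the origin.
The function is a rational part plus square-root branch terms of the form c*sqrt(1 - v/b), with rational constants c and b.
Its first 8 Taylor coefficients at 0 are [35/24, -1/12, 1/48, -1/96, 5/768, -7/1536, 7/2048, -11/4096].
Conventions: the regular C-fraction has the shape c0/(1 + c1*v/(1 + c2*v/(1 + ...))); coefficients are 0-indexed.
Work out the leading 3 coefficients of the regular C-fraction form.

The regular C-fraction coefficients are [35/24, 2/35, 27/140].

Taylor coefficients (read off): a_0 = 35/24, a_1 = -1/12, a_2 = 1/48.
c0 = a_0 = 35/24. Peel one level at a time: if S = 1 + c*v/S' with S'(0) = 1, then c is the v-coefficient of S and S' = c*v/(S - 1).
S_1 = c0/f = 1 + (2/35)*v + (-27/2450)*v^2 + ...; c1 = 2/35.
S_2 = c1*v/(S_1 - 1) = 1 + (27/140)*v + ...; c2 = 27/140.


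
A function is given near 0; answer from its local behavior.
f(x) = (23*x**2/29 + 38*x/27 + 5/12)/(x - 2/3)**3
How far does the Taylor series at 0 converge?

Denominator factor (x - 2/3)^3: pole of order 3 at 2/3, modulus 2/3.
The radius of convergence is the smallest modulus among the singular points: 2/3.

The radius of convergence is 2/3.


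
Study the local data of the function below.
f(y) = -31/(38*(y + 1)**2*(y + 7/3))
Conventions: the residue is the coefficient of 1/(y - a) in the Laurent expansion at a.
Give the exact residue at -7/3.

The residue is -279/608.

At the order-1 pole -7/3 set g(y) = (y - (-7/3))*f(y) = -31/(38*(y + 1)**2).
Simple pole: residue = g(a) at a = -7/3, which is -279/608.


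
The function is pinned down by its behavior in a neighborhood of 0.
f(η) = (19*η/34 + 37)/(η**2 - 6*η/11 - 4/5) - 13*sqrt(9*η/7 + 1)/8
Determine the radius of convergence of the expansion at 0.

The radius of convergence is -3/11 + (23/55)*sqrt(5).

Denominator factor (η**2 - 6*η/11 - 4/5): discriminant 2116/605, real irrational roots 3/11 + (23/55)*sqrt(5) and 3/11 - (23/55)*sqrt(5); poles of order 1, moduli 3/11 + (23/55)*sqrt(5) and -3/11 + (23/55)*sqrt(5).
Branch term (-13/8)*sqrt(1 - η/(-7/9)): its argument vanishes at η = -7/9, a square-root branch point, modulus 7/9.
The radius of convergence is the smallest modulus among the singular points: -3/11 + (23/55)*sqrt(5).


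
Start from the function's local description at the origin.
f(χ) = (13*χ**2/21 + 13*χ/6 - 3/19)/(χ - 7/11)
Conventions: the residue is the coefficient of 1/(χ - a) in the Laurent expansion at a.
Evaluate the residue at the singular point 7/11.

At the order-1 pole 7/11 set g(χ) = (χ - (7/11))*f(χ) = 13*χ**2/21 + 13*χ/6 - 3/19.
Simple pole: residue = g(a) at a = 7/11, which is 20299/13794.

The residue is 20299/13794.


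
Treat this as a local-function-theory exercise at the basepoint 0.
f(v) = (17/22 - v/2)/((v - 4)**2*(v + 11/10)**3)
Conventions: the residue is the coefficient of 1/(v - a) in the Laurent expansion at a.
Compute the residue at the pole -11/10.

At the order-3 pole -11/10 set g(v) = (v - (-11/10))^3*f(v) = (17/22 - v/2)/(v - 4)**2.
Order-3 pole: residue = g''(a)/2; g''(-11/10) = -83000/24805737, so the residue is -41500/24805737.

The residue is -41500/24805737.


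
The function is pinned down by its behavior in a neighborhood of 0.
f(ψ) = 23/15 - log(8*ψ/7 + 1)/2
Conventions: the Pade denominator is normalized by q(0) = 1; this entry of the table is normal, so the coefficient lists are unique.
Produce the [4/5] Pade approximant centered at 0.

The Pade approximant has numerator coefficients [23/15, 2180/693, 2480/1323, 6400/26411, -2560/79233]; denominator coefficients [1, 80/33, 9280/4851, 40960/79233, 10240/554631, -32768/11647251].

Taylor coefficients needed (expand at 0): a_0 = 23/15, a_1 = -4/7, a_2 = 16/49, a_3 = -256/1029, a_4 = 512/2401, a_5 = -16384/84035, a_6 = 65536/352947, a_7 = -1048576/5764801, a_8 = 1048576/5764801, a_9 = -67108864/363182463.
Write the denominator as Q(ψ) = 1 + q1*ψ + q2*ψ^2 + q3*ψ^3 + q4*ψ^4 + q5*ψ^5. Requiring Q*f - P = O(ψ^10) with deg P <= 4 kills the coefficients of ψ^5..ψ^9 in Q*f:
  ψ^5: a_5 + q1*a_4 + q2*a_3 + q3*a_2 + q4*a_1 + q5*a_0 = 0, i.e. -16384/84035 + (512/2401)*q1 + (-256/1029)*q2 + (16/49)*q3 + (-4/7)*q4 + (23/15)*q5 = 0.
  ψ^6: a_6 + q1*a_5 + q2*a_4 + q3*a_3 + q4*a_2 + q5*a_1 = 0, i.e. 65536/352947 + (-16384/84035)*q1 + (512/2401)*q2 + (-256/1029)*q3 + (16/49)*q4 + (-4/7)*q5 = 0.
  ψ^7: a_7 + q1*a_6 + q2*a_5 + q3*a_4 + q4*a_3 + q5*a_2 = 0, i.e. -1048576/5764801 + (65536/352947)*q1 + (-16384/84035)*q2 + (512/2401)*q3 + (-256/1029)*q4 + (16/49)*q5 = 0.
  ψ^8: a_8 + q1*a_7 + q2*a_6 + q3*a_5 + q4*a_4 + q5*a_3 = 0, i.e. 1048576/5764801 + (-1048576/5764801)*q1 + (65536/352947)*q2 + (-16384/84035)*q3 + (512/2401)*q4 + (-256/1029)*q5 = 0.
  ψ^9: a_9 + q1*a_8 + q2*a_7 + q3*a_6 + q4*a_5 + q5*a_4 = 0, i.e. -67108864/363182463 + (1048576/5764801)*q1 + (-1048576/5764801)*q2 + (65536/352947)*q3 + (-16384/84035)*q4 + (512/2401)*q5 = 0.
Solving this linear system: q1 = 80/33, q2 = 9280/4851, q3 = 40960/79233, q4 = 10240/554631, q5 = -32768/11647251.
The numerator is Q*f truncated at degree 4: P0 = a_0 = 23/15; P1 = a_1 + q1*a_0 = 2180/693; P2 = a_2 + q1*a_1 + q2*a_0 = 2480/1323; P3 = a_3 + q1*a_2 + q2*a_1 + q3*a_0 = 6400/26411; P4 = a_4 + q1*a_3 + q2*a_2 + q3*a_1 + q4*a_0 = -2560/79233.


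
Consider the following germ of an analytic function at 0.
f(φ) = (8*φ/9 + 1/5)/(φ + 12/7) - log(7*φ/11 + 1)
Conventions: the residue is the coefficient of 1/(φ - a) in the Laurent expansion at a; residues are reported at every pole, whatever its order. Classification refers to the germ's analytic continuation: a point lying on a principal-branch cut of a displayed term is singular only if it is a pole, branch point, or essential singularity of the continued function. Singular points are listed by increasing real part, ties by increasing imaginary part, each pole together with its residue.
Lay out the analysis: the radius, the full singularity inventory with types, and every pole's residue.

Radius of convergence at 0: 11/7.
At -12/7: a pole of order 1; residue -139/105.
At -11/7: a logarithmic branch point.

Denominator factor (φ + 12/7): pole of order 1 at -12/7, modulus 12/7.
Branch term (-1)*log(1 - φ/(-11/7)): its argument vanishes at φ = -11/7, a logarithmic branch point, modulus 11/7.
The radius of convergence is the smallest modulus among the singular points: 11/7.
The branch term is analytic at -12/7 and contributes nothing to the residue; only the rational part matters.
At the order-1 pole -12/7 set g(φ) = (φ - (-12/7))*(rational part) = 8*φ/9 + 1/5.
Simple pole: residue = g(a) at a = -12/7, which is -139/105.
List the singular points by increasing real part (a conjugate pair: the negative imaginary part first).


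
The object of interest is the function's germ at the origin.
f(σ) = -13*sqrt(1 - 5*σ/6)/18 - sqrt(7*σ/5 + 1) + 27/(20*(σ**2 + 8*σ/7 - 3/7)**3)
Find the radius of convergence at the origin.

The radius of convergence is -4/7 + (1/7)*sqrt(37).

Denominator factor (σ**2 + 8*σ/7 - 3/7)^3: discriminant 148/49, real irrational roots -4/7 + (1/7)*sqrt(37) and -4/7 - (1/7)*sqrt(37); poles of order 3, moduli -4/7 + (1/7)*sqrt(37) and 4/7 + (1/7)*sqrt(37).
Branch term (-13/18)*sqrt(1 - σ/(6/5)): its argument vanishes at σ = 6/5, a square-root branch point, modulus 6/5.
Branch term (-1)*sqrt(1 - σ/(-5/7)): its argument vanishes at σ = -5/7, a square-root branch point, modulus 5/7.
The radius of convergence is the smallest modulus among the singular points: -4/7 + (1/7)*sqrt(37).


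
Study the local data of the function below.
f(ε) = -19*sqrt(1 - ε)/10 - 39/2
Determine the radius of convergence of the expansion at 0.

The radius of convergence is 1.

Branch term (-19/10)*sqrt(1 - ε/(1)): its argument vanishes at ε = 1, a square-root branch point, modulus 1.
The radius of convergence is the smallest modulus among the singular points: 1.


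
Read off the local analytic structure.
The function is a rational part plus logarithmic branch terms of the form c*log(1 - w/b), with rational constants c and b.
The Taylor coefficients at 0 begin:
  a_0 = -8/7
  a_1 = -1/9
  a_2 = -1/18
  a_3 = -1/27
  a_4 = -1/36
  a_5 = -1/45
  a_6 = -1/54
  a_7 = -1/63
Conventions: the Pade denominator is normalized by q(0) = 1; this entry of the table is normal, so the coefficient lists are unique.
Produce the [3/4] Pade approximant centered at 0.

Taylor coefficients needed (read off): a_0 = -8/7, a_1 = -1/9, a_2 = -1/18, a_3 = -1/27, a_4 = -1/36, a_5 = -1/45, a_6 = -1/54, a_7 = -1/63.
Write the denominator as Q(w) = 1 + q1*w + q2*w^2 + q3*w^3 + q4*w^4. Requiring Q*f - P = O(w^8) with deg P <= 3 kills the coefficients of w^4..w^7 in Q*f:
  w^4: a_4 + q1*a_3 + q2*a_2 + q3*a_1 + q4*a_0 = 0, i.e. -1/36 + (-1/27)*q1 + (-1/18)*q2 + (-1/9)*q3 + (-8/7)*q4 = 0.
  w^5: a_5 + q1*a_4 + q2*a_3 + q3*a_2 + q4*a_1 = 0, i.e. -1/45 + (-1/36)*q1 + (-1/27)*q2 + (-1/18)*q3 + (-1/9)*q4 = 0.
  w^6: a_6 + q1*a_5 + q2*a_4 + q3*a_3 + q4*a_2 = 0, i.e. -1/54 + (-1/45)*q1 + (-1/36)*q2 + (-1/27)*q3 + (-1/18)*q4 = 0.
  w^7: a_7 + q1*a_6 + q2*a_5 + q3*a_4 + q4*a_3 = 0, i.e. -1/63 + (-1/54)*q1 + (-1/45)*q2 + (-1/36)*q3 + (-1/27)*q4 = 0.
Solving this linear system: q1 = -1689/973, q2 = 1731/1946, q3 = -619/4865, q4 = 3/2780.
The numerator is Q*f truncated at degree 3: P0 = a_0 = -8/7; P1 = a_1 + q1*a_0 = 114797/61299; P2 = a_2 + q1*a_1 + q2*a_0 = -107797/122598; P3 = a_3 + q1*a_2 + q2*a_1 + q3*a_0 = 97444/919485.

The Pade approximant has numerator coefficients [-8/7, 114797/61299, -107797/122598, 97444/919485]; denominator coefficients [1, -1689/973, 1731/1946, -619/4865, 3/2780].


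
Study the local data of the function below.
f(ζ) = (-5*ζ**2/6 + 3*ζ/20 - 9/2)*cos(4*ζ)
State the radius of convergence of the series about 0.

The radius of convergence is infinite.

The factor cos(4*ζ) is entire and contributes no finite singular point.
The polynomial part has no poles.
No finite singular points: the Taylor series at 0 converges everywhere.


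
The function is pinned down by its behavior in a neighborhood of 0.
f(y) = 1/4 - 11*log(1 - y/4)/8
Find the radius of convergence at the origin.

Branch term (-11/8)*log(1 - y/(4)): its argument vanishes at y = 4, a logarithmic branch point, modulus 4.
The radius of convergence is the smallest modulus among the singular points: 4.

The radius of convergence is 4.


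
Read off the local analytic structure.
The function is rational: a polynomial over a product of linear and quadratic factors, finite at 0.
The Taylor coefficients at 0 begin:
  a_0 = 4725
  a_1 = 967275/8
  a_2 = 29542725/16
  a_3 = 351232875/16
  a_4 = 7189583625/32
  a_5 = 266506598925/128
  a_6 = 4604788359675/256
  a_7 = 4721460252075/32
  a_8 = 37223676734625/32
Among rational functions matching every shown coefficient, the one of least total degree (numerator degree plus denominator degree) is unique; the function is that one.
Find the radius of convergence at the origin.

No rational of total degree below 7 reproduces all 9 coefficients; solving the [1/6] Pade equations on them gives f(ζ) = (ζ/8 + 7/5)/((ζ - 2/5)**3*(ζ - 1/6)**3), whose expansion matches every shown term.
Denominator factor (ζ - 1/6)^3: pole of order 3 at 1/6, modulus 1/6.
Denominator factor (ζ - 2/5)^3: pole of order 3 at 2/5, modulus 2/5.
The radius of convergence is the smallest modulus among the singular points: 1/6.

The radius of convergence is 1/6.


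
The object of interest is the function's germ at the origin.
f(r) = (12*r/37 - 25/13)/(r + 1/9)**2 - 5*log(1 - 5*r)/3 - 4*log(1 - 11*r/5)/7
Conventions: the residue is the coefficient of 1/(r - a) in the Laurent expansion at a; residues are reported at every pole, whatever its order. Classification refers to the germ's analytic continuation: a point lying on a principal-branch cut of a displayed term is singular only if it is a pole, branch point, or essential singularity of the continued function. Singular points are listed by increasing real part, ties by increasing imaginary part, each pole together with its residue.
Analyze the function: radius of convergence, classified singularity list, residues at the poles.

Denominator factor (r + 1/9)^2: pole of order 2 at -1/9, modulus 1/9.
Branch term (-5/3)*log(1 - r/(1/5)): its argument vanishes at r = 1/5, a logarithmic branch point, modulus 1/5.
Branch term (-4/7)*log(1 - r/(5/11)): its argument vanishes at r = 5/11, a logarithmic branch point, modulus 5/11.
The radius of convergence is the smallest modulus among the singular points: 1/9.
The branch terms are analytic at -1/9 and contribute nothing to the residue; only the rational part matters.
At the order-2 pole -1/9 set g(r) = (r - (-1/9))^2*(rational part) = 12*r/37 - 25/13.
Order-2 pole: residue = g'(a); g'(-1/9) = 12/37, so the residue is 12/37.
List the singular points by increasing real part (a conjugate pair: the negative imaginary part first).

Radius of convergence at 0: 1/9.
At -1/9: a pole of order 2; residue 12/37.
At 1/5: a logarithmic branch point.
At 5/11: a logarithmic branch point.


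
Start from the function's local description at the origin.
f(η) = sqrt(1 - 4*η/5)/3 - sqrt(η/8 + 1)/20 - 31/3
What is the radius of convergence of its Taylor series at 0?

Branch term (-1/20)*sqrt(1 - η/(-8)): its argument vanishes at η = -8, a square-root branch point, modulus 8.
Branch term (1/3)*sqrt(1 - η/(5/4)): its argument vanishes at η = 5/4, a square-root branch point, modulus 5/4.
The radius of convergence is the smallest modulus among the singular points: 5/4.

The radius of convergence is 5/4.


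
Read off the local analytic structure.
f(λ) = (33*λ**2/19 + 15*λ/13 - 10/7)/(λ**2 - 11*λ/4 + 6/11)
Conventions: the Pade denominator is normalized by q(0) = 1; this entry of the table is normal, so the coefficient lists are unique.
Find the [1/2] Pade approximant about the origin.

The Pade approximant has numerator coefficients [-55/21, 285840335/7426094]; denominator coefficients [1, -129767011/6854856, 40280548033/651211320].

Taylor coefficients needed (expand at 0): a_0 = -55/21, a_1 = -72655/6552, a_2 = -143174581/2987712, a_3 = -1220490337/5515776.
Write the denominator as Q(λ) = 1 + q1*λ + q2*λ^2. Requiring Q*f - P = O(λ^4) with deg P <= 1 kills the coefficients of λ^2..λ^3 in Q*f:
  λ^2: a_2 + q1*a_1 + q2*a_0 = 0, i.e. -143174581/2987712 + (-72655/6552)*q1 + (-55/21)*q2 = 0.
  λ^3: a_3 + q1*a_2 + q2*a_1 = 0, i.e. -1220490337/5515776 + (-143174581/2987712)*q1 + (-72655/6552)*q2 = 0.
Solving this linear system: q1 = -129767011/6854856, q2 = 40280548033/651211320.
The numerator is Q*f truncated at degree 1: P0 = a_0 = -55/21; P1 = a_1 + q1*a_0 = 285840335/7426094.


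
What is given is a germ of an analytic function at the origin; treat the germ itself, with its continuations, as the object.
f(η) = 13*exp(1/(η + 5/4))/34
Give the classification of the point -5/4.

The exponent 1/(η - (-5/4)) has a pole at -5/4, so exp(1/(η - (-5/4))) takes every nonzero value near it: an essential singularity (not a pole of any order).

The point is an essential singularity.


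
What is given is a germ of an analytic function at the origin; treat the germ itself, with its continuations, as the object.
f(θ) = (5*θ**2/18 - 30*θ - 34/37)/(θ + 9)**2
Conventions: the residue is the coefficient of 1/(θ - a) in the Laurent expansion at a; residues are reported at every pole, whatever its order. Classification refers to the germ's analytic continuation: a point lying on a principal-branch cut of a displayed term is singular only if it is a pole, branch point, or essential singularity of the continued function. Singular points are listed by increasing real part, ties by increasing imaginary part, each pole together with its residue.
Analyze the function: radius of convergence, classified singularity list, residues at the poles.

Denominator factor (θ + 9)^2: pole of order 2 at -9, modulus 9.
The radius of convergence is the smallest modulus among the singular points: 9.
At the order-2 pole -9 set g(θ) = (θ - (-9))^2*f(θ) = 5*θ**2/18 - 30*θ - 34/37.
Order-2 pole: residue = g'(a); g'(-9) = -35, so the residue is -35.

Radius of convergence at 0: 9.
At -9: a pole of order 2; residue -35.


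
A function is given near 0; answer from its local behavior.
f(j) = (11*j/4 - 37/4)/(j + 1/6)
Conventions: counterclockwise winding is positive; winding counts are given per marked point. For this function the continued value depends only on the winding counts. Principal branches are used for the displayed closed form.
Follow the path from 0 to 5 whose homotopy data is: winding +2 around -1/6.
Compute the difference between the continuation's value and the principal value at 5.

The function is rational, hence single-valued: continuing it around any pole returns the same value, so the difference is 0.

Continued minus principal equals 0.


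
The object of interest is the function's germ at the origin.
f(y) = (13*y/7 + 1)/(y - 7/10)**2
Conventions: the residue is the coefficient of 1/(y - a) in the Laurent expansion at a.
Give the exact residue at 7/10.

The residue is 13/7.

At the order-2 pole 7/10 set g(y) = (y - (7/10))^2*f(y) = 13*y/7 + 1.
Order-2 pole: residue = g'(a); g'(7/10) = 13/7, so the residue is 13/7.


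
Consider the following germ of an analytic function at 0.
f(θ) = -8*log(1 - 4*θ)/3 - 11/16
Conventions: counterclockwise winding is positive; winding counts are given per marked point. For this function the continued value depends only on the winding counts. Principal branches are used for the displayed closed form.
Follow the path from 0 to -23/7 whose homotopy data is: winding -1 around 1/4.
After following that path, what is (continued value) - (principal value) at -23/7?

Continued minus principal equals (16/3)*pi*i.

The rational part is single-valued and drops out of the difference; each branch term changes only by its own monodromy.
(-8/3)*log(1 - θ/(1/4)): each positive loop around 1/4 adds 2*pi*i to the log, so winding -1 contributes (-8/3)*(-1)*2*pi*i = (16/3)*pi*i.
Summing the contributions at θ = -23/7 gives (16/3)*pi*i.


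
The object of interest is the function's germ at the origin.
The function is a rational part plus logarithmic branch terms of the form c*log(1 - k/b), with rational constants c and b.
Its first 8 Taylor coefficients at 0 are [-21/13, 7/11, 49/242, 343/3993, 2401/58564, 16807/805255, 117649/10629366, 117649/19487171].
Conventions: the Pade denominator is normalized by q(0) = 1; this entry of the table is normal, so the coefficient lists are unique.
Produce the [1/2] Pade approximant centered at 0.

The Pade approximant has numerator coefficients [-21/13, 8246/6721]; denominator coefficients [1, -189/517, -637/34122].

Taylor coefficients needed (read off): a_0 = -21/13, a_1 = 7/11, a_2 = 49/242, a_3 = 343/3993.
Write the denominator as Q(k) = 1 + q1*k + q2*k^2. Requiring Q*f - P = O(k^4) with deg P <= 1 kills the coefficients of k^2..k^3 in Q*f:
  k^2: a_2 + q1*a_1 + q2*a_0 = 0, i.e. 49/242 + (7/11)*q1 + (-21/13)*q2 = 0.
  k^3: a_3 + q1*a_2 + q2*a_1 = 0, i.e. 343/3993 + (49/242)*q1 + (7/11)*q2 = 0.
Solving this linear system: q1 = -189/517, q2 = -637/34122.
The numerator is Q*f truncated at degree 1: P0 = a_0 = -21/13; P1 = a_1 + q1*a_0 = 8246/6721.


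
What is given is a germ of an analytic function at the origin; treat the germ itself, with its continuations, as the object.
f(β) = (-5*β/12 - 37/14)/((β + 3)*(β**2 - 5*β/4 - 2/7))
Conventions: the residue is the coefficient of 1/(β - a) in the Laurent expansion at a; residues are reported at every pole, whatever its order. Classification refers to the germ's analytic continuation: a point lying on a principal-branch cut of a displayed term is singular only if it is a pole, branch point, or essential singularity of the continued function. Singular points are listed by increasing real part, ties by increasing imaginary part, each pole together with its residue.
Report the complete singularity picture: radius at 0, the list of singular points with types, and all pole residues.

Denominator factor (β + 3): pole of order 1 at -3, modulus 3.
Denominator factor (β**2 - 5*β/4 - 2/7): discriminant 303/112, real irrational roots 5/8 + (1/56)*sqrt(2121) and 5/8 - (1/56)*sqrt(2121); poles of order 1, moduli 5/8 + (1/56)*sqrt(2121) and -5/8 + (1/56)*sqrt(2121).
The radius of convergence is the smallest modulus among the singular points: -5/8 + (1/56)*sqrt(2121).
At the order-1 pole -3 set g(β) = (β - (-3))*f(β) = (-5*β/12 - 37/14)/(β**2 - 5*β/4 - 2/7).
Simple pole: residue = g(a) at a = -3, which is -39/349.
The factor β**2 - 5*β/4 - 2/7 splits as (β - a)(β - a') with a = 5/8 - (1/56)*sqrt(2121), a' = 5/8 + (1/56)*sqrt(2121). At the order-1 pole a set g(β) = (β - a)*f(β) = [(-5*β/12 - 37/14)/(β + 3)] / (β - a').
Simple pole: residue = g(a) at a = 5/8 - (1/56)*sqrt(2121), which is 39/698 + (6883/634482)*sqrt(2121).
The factor β**2 - 5*β/4 - 2/7 splits as (β - a)(β - a') with a = 5/8 + (1/56)*sqrt(2121), a' = 5/8 - (1/56)*sqrt(2121). At the order-1 pole a set g(β) = (β - a)*f(β) = [(-5*β/12 - 37/14)/(β + 3)] / (β - a').
Simple pole: residue = g(a) at a = 5/8 + (1/56)*sqrt(2121), which is 39/698 - (6883/634482)*sqrt(2121).
List the singular points by increasing real part (a conjugate pair: the negative imaginary part first).

Radius of convergence at 0: -5/8 + (1/56)*sqrt(2121).
At -3: a pole of order 1; residue -39/349.
At 5/8 - (1/56)*sqrt(2121): a pole of order 1; residue 39/698 + (6883/634482)*sqrt(2121).
At 5/8 + (1/56)*sqrt(2121): a pole of order 1; residue 39/698 - (6883/634482)*sqrt(2121).


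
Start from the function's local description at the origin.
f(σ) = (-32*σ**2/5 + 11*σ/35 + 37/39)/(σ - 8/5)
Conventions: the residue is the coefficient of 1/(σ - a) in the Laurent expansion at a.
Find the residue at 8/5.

The residue is -509569/34125.

At the order-1 pole 8/5 set g(σ) = (σ - (8/5))*f(σ) = -32*σ**2/5 + 11*σ/35 + 37/39.
Simple pole: residue = g(a) at a = 8/5, which is -509569/34125.


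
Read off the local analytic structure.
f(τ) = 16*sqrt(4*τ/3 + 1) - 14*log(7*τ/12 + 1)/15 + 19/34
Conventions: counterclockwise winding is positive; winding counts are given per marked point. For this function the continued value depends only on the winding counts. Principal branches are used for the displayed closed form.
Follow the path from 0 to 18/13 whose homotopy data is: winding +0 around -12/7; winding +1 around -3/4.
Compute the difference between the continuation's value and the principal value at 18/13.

Continued minus principal equals -(32/13)*sqrt(481).

The rational part is single-valued and drops out of the difference; each branch term changes only by its own monodromy.
(-14/15)*log(1 - τ/(-12/7)): winding 0 around -12/7, so this term returns to its principal value, contribution 0.
(16)*sqrt(1 - τ/(-3/4)): winding +1 is odd, the square root flips sign, contributing -2*(16)*sqrt(1 - (18/13)/(-3/4)) = -2*(16)*sqrt(37/13) = -(32/13)*sqrt(481).
Summing the contributions at τ = 18/13 gives -(32/13)*sqrt(481).


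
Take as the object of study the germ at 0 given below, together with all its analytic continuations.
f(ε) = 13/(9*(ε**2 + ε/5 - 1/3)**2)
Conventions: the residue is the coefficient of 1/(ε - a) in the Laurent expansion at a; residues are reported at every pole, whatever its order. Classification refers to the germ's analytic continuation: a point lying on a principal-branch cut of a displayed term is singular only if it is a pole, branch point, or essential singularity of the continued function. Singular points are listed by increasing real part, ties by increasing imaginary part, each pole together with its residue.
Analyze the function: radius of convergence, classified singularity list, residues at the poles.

Denominator factor (ε**2 + ε/5 - 1/3)^2: discriminant 103/75, real irrational roots -1/10 + (1/30)*sqrt(309) and -1/10 - (1/30)*sqrt(309); poles of order 2, moduli -1/10 + (1/30)*sqrt(309) and 1/10 + (1/30)*sqrt(309).
The radius of convergence is the smallest modulus among the singular points: -1/10 + (1/30)*sqrt(309).
The factor ε**2 + ε/5 - 1/3 splits as (ε - a)(ε - a') with a = -1/10 - (1/30)*sqrt(309), a' = -1/10 + (1/30)*sqrt(309). At the order-2 pole a set g(ε) = (ε - a)^2*f(ε) = [13/9] / (ε - a')^2.
Order-2 pole: residue = g'(a); g'(-1/10 - (1/30)*sqrt(309)) = (3250/31827)*sqrt(309), so the residue is (3250/31827)*sqrt(309).
The factor ε**2 + ε/5 - 1/3 splits as (ε - a)(ε - a') with a = -1/10 + (1/30)*sqrt(309), a' = -1/10 - (1/30)*sqrt(309). At the order-2 pole a set g(ε) = (ε - a)^2*f(ε) = [13/9] / (ε - a')^2.
Order-2 pole: residue = g'(a); g'(-1/10 + (1/30)*sqrt(309)) = -(3250/31827)*sqrt(309), so the residue is -(3250/31827)*sqrt(309).
List the singular points by increasing real part (a conjugate pair: the negative imaginary part first).

Radius of convergence at 0: -1/10 + (1/30)*sqrt(309).
At -1/10 - (1/30)*sqrt(309): a pole of order 2; residue (3250/31827)*sqrt(309).
At -1/10 + (1/30)*sqrt(309): a pole of order 2; residue -(3250/31827)*sqrt(309).
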